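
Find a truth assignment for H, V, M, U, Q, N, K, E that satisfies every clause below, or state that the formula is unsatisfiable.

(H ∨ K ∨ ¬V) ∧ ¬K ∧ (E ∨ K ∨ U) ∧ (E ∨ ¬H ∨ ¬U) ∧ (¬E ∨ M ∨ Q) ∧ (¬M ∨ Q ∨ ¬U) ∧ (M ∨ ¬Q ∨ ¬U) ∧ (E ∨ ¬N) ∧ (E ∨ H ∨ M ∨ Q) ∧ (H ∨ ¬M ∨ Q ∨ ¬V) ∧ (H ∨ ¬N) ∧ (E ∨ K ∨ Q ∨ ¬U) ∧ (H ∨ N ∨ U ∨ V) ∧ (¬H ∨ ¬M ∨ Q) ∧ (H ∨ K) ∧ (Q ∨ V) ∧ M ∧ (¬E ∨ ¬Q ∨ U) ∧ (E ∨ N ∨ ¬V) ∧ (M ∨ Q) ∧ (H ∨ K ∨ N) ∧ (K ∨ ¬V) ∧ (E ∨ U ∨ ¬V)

H = True; V = False; M = True; U = True; Q = True; N = False; K = False; E = True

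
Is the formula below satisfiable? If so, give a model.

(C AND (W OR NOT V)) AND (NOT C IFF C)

The conjunct NOT C IFF C is unsatisfiable on its own:
  C=F: evaluates to False.
  C=T: evaluates to False.
So the whole conjunction is unsatisfiable.

Unsatisfiable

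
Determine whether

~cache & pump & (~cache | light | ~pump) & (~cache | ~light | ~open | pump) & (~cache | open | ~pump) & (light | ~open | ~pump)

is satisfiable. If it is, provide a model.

cache: False; pump: True; light: True; open: False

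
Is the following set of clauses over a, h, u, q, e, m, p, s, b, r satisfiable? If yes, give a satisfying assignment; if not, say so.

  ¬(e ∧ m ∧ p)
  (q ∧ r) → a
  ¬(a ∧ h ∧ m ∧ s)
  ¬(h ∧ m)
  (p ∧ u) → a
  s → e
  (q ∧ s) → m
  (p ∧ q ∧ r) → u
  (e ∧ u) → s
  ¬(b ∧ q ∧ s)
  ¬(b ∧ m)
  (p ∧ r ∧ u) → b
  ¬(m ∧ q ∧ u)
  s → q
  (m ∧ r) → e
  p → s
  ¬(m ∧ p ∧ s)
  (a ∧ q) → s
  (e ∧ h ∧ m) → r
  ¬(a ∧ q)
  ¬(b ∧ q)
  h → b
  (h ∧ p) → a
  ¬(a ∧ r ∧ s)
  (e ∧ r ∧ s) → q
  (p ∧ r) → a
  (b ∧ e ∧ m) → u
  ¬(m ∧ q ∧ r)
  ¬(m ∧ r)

a = True, h = False, u = False, q = False, e = False, m = False, p = False, s = False, b = True, r = True

Set a = True.
  then (¬a ∨ ¬q) forces q = False.
  then (q ∨ ¬s) forces s = False.
  then (¬p ∨ s) forces p = False.
Set h = False.
Set u = False.
Set e = False.
Set m = False.
Set b = True.
Set r = True.
All clauses satisfied.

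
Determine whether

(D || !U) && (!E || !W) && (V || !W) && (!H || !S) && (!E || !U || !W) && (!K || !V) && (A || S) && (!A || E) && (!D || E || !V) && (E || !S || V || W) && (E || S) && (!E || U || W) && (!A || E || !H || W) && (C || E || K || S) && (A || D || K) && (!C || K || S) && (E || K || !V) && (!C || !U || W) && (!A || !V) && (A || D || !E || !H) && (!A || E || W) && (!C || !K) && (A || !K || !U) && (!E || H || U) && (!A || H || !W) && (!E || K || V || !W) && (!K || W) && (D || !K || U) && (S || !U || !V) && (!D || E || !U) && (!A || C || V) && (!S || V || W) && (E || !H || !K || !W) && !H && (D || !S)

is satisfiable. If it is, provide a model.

Unit clause (!H) forces H = False.
Set A = False.
  then (A || S) forces S = True.
  then (D || !S) forces D = True.
Set U = True.
  then (A || !K || !U) forces K = False.
  then (!D || E || !U) forces E = True.
  then (!E || !W) forces W = False.
  then (!C || !U || W) forces C = False.
  then (!S || V || W) forces V = True.
All clauses satisfied.

A = False; U = True; S = True; H = False; E = True; W = False; C = False; D = True; K = False; V = True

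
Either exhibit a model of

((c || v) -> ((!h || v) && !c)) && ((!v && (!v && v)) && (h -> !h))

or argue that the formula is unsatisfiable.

Case v = True: the conjunct !v is False.
Case v = False: the conjunct v is False.
Both cases fail — unsatisfiable.

Unsatisfiable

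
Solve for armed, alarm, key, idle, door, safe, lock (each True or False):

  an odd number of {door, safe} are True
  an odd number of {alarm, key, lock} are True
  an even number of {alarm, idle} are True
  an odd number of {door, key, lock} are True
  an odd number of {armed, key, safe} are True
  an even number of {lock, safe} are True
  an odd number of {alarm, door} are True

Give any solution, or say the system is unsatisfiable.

Adding constraints 2, 4, 7 mod 2: every variable appears an even number of times on the left, so the left side is 0.
But the right sides sum to 1 (mod 2). 0 ≠ 1 — the system is inconsistent.

Unsatisfiable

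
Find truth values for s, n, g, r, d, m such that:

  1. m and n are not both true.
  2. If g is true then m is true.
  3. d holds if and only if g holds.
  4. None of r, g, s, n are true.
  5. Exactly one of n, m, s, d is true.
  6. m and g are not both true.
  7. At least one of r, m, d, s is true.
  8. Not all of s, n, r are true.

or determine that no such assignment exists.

s=F, n=F, g=F, r=F, d=F, m=T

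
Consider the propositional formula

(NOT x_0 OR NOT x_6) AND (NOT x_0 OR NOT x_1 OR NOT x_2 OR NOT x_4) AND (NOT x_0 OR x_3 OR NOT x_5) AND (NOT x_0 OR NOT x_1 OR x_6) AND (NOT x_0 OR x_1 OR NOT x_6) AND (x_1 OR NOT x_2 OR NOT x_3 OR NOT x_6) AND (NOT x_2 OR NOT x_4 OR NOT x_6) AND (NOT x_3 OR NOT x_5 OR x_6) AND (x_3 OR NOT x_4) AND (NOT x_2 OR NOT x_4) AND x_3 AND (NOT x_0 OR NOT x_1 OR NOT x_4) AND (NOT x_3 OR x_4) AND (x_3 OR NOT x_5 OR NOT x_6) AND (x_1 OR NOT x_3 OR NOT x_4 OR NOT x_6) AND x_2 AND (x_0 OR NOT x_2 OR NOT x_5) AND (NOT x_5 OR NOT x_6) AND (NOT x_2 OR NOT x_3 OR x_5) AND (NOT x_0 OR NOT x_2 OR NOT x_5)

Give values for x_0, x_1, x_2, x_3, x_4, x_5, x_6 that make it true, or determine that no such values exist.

Unsatisfiable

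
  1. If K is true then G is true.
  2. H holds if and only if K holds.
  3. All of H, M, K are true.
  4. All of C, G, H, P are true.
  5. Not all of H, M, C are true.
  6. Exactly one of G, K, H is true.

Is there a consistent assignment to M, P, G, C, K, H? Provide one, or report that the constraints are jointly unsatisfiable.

Case G = True:
  (3) forces H = True.
  Constraint (6) is violated (G=T, H=T) — contradiction.
Case G = False:
  Constraint (4) is violated (G=F) — contradiction.
Both cases fail — unsatisfiable.

The formula is unsatisfiable.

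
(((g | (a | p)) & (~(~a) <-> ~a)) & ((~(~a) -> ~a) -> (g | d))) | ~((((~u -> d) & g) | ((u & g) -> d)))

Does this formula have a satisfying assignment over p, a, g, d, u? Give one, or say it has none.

Case a = True: the formula simplifies to ~((((~u -> d) & g) | ((u & g) -> d))).
  u = True: simplifies to ~((g | (g -> d))).
    g = True: this becomes ~((True | d)) = False.
    g = False: this becomes ~((False | True)) = False.
  u = False: this becomes ~(((d & g) | True)) = False.
Case a = False: the formula simplifies to ~((((~u -> d) & g) | ((u & g) -> d))).
  u = True: simplifies to ~((g | (g -> d))).
    g = True: this becomes ~((True | d)) = False.
    g = False: this becomes ~((False | True)) = False.
  u = False: this becomes ~(((d & g) | True)) = False.
Both cases fail — unsatisfiable.

The formula is unsatisfiable.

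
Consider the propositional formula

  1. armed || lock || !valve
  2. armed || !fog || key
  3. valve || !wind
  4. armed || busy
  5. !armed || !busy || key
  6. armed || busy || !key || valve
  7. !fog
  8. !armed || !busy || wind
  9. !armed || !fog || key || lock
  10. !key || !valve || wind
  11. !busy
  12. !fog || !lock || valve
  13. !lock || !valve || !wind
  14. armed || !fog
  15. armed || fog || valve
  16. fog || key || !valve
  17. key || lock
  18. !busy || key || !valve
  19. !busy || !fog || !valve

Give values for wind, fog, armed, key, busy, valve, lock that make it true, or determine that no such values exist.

wind=T, fog=F, armed=T, key=T, busy=F, valve=T, lock=F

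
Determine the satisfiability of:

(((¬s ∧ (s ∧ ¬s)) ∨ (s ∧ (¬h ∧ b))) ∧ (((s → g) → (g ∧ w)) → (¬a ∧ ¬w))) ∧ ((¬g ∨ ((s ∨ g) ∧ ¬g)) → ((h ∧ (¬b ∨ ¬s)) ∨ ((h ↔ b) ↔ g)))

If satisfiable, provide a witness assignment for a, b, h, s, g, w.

a: False, b: True, h: False, s: True, g: False, w: False

  ((¬s ∧ (s ∧ ¬s)) ∨ (s ∧ (¬h ∧ b))) ∧ (((s → g) → (g ∧ w)) → (¬a ∧ ¬w)) = True
    (¬s ∧ (s ∧ ¬s)) ∨ (s ∧ (¬h ∧ b)) = True
      ¬s ∧ (s ∧ ¬s) = False
        ¬s = False
        s ∧ ¬s = False
          ¬s = False
      s ∧ (¬h ∧ b) = True
        ¬h ∧ b = True
          ¬h = True
    ((s → g) → (g ∧ w)) → (¬a ∧ ¬w) = True
      (s → g) → (g ∧ w) = True
        s → g = False
        g ∧ w = False
      ¬a ∧ ¬w = True
        ¬a = True
        ¬w = True
  (¬g ∨ ((s ∨ g) ∧ ¬g)) → ((h ∧ (¬b ∨ ¬s)) ∨ ((h ↔ b) ↔ g)) = True
    ¬g ∨ ((s ∨ g) ∧ ¬g) = True
      ¬g = True
      (s ∨ g) ∧ ¬g = True
        s ∨ g = True
        ¬g = True
    (h ∧ (¬b ∨ ¬s)) ∨ ((h ↔ b) ↔ g) = True
      h ∧ (¬b ∨ ¬s) = False
        ¬b ∨ ¬s = False
          ¬b = False
          ¬s = False
      (h ↔ b) ↔ g = True
        h ↔ b = False
Both conjuncts True, so the formula holds.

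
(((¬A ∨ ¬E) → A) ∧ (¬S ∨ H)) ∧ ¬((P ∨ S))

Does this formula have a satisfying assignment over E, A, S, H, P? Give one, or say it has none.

E = False, A = True, S = False, H = True, P = False

  ((¬A ∨ ¬E) → A) ∧ (¬S ∨ H) = True
    (¬A ∨ ¬E) → A = True
      ¬A ∨ ¬E = True
        ¬A = False
        ¬E = True
    ¬S ∨ H = True
      ¬S = True
  ¬((P ∨ S)) = True
    P ∨ S = False
Both conjuncts True, so the formula holds.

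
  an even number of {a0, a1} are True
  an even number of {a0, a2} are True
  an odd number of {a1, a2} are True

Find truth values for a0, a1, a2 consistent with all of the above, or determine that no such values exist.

No satisfying assignment exists.

Adding constraints 1, 2, 3 mod 2: every variable appears an even number of times on the left, so the left side is 0.
But the right sides sum to 1 (mod 2). 0 ≠ 1 — the system is inconsistent.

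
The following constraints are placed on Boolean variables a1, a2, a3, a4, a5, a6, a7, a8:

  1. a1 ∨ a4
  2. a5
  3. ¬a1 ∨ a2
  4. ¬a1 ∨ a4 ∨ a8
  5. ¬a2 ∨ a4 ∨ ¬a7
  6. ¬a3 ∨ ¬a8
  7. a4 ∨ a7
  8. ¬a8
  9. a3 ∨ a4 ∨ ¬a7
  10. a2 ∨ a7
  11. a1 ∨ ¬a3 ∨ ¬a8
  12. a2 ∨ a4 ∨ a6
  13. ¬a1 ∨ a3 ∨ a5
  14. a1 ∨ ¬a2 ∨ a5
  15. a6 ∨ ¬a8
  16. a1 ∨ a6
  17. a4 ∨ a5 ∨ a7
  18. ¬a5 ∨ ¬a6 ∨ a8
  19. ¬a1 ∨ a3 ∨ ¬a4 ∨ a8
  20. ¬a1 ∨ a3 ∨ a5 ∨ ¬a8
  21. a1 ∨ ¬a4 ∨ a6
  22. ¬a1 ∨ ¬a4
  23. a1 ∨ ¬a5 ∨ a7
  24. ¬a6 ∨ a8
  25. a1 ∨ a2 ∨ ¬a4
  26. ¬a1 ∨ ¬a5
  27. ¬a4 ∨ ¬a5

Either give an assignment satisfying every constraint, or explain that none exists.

Unsatisfiable

Case a1 = True:
  (a5) forces a5 = True.
  Clause (¬a1 ∨ ¬a5) is falsified — contradiction.
Case a1 = False:
  (a1 ∨ a4) forces a4 = True.
  (a5) forces a5 = True.
  Clause (¬a4 ∨ ¬a5) is falsified — contradiction.
Both cases fail, so the formula is unsatisfiable.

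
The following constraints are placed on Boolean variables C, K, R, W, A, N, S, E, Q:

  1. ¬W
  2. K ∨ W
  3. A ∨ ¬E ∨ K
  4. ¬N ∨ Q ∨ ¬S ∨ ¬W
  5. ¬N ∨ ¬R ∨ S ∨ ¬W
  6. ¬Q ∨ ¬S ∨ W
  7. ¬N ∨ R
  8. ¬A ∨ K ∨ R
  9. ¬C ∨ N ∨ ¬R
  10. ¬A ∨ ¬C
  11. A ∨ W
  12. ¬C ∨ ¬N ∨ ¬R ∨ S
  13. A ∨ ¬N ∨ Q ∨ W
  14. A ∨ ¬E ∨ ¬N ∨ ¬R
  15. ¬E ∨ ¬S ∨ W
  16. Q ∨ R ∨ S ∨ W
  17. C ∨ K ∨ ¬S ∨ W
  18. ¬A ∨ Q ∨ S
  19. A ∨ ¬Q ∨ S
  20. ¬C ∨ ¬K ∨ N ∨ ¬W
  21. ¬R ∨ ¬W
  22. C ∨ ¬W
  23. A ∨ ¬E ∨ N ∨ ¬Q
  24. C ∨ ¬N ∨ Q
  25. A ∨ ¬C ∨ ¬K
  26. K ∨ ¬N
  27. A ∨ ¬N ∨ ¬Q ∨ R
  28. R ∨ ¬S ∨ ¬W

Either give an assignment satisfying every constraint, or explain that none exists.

C = False, K = True, R = True, W = False, A = True, N = False, S = True, E = False, Q = False

Unit clause (¬W) forces W = False.
In (K ∨ W) only K is left, so K = True.
In (A ∨ W) only A is left, so A = True.
In (¬A ∨ ¬C) only ¬C is left, so C = False.
Set R = True.
Set N = False.
Set S = True.
  then (¬Q ∨ ¬S ∨ W) forces Q = False.
  then (¬E ∨ ¬S ∨ W) forces E = False.
All clauses satisfied.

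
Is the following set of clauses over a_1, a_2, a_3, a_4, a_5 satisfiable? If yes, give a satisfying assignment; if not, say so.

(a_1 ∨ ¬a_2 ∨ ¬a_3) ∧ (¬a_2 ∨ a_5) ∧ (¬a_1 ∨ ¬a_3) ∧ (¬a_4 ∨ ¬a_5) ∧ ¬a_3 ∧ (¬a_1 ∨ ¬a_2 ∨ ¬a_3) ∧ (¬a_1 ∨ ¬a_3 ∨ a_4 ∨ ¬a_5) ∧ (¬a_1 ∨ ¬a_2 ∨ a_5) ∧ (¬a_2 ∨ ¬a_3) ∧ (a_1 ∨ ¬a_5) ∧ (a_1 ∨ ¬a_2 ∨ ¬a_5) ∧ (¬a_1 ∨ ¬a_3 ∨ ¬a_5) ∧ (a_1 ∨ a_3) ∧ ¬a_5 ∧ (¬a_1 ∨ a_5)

Case a_3 = True:
  Clause (¬a_3) is falsified — contradiction.
Case a_3 = False:
  (a_1 ∨ a_3) forces a_1 = True.
  (¬a_5) forces a_5 = False.
  Clause (¬a_1 ∨ a_5) is falsified — contradiction.
Both cases fail, so the formula is unsatisfiable.

No satisfying assignment exists.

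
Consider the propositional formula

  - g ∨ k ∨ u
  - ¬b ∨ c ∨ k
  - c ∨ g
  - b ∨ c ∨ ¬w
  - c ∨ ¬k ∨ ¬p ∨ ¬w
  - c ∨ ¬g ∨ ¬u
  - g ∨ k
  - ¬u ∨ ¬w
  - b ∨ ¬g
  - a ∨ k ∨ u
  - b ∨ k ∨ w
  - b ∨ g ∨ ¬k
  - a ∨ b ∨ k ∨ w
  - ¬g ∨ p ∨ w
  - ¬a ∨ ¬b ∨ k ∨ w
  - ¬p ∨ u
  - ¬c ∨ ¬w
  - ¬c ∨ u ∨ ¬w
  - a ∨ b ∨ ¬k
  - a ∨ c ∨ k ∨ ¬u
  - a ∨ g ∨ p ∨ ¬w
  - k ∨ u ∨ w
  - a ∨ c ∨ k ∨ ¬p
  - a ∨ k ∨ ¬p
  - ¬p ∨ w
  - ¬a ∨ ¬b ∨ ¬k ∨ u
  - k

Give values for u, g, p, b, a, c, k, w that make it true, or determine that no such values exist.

Unit clause (k) forces k = True.
Set u = False.
  then (¬p ∨ u) forces p = False.
Set g = False.
  then (c ∨ g) forces c = True.
  then (b ∨ g ∨ ¬k) forces b = True.
  then (¬c ∨ ¬w) forces w = False.
  then (¬a ∨ ¬b ∨ ¬k ∨ u) forces a = False.
All clauses satisfied.

u = False, g = False, p = False, b = True, a = False, c = True, k = True, w = False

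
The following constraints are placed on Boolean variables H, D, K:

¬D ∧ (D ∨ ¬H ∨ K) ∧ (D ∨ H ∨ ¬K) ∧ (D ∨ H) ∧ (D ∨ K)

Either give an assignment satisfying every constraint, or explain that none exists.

H = True, D = False, K = True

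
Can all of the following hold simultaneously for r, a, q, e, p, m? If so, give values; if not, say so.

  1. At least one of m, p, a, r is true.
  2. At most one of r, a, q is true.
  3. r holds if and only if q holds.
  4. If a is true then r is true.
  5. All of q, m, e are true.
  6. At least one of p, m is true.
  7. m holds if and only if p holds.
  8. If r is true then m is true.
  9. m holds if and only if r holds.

Case q = True:
  (2) with q=T forces r = False.
  Constraint (3) is violated (r=F, q=T) — contradiction.
Case q = False:
  Constraint (5) is violated (q=F) — contradiction.
Both cases fail — unsatisfiable.

Unsatisfiable — no assignment works.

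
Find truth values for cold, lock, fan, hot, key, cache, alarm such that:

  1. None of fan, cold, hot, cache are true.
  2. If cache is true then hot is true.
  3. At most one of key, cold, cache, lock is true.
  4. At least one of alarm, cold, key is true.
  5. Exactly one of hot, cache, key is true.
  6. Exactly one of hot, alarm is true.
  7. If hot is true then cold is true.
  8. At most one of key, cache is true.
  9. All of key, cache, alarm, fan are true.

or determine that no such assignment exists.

UNSATISFIABLE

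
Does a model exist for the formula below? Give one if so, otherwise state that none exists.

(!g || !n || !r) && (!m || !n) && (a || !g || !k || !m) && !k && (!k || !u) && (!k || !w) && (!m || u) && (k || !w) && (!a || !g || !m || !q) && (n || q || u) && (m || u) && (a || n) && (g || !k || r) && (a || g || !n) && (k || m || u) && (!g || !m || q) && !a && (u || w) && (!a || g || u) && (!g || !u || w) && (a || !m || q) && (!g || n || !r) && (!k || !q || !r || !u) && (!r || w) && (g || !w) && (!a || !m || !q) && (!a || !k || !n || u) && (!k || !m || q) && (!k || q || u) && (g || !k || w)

Case k = True:
  Clause (!k) is falsified — contradiction.
Case k = False:
  (k || !w) forces w = False.
  (!a) forces a = False.
  (a || n) forces n = True.
  (!m || !n) forces m = False.
  (m || u) forces u = True.
  (a || g || !n) forces g = True.
  Clause (!g || !u || w) is falsified — contradiction.
Both cases fail, so the formula is unsatisfiable.

UNSATISFIABLE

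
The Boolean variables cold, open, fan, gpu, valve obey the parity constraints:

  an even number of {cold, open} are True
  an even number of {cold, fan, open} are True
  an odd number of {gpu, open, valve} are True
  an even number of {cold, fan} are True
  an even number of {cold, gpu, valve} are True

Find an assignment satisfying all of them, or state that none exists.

Adding constraints 1, 3, 5 mod 2: every variable appears an even number of times on the left, so the left side is 0.
But the right sides sum to 1 (mod 2). 0 ≠ 1 — the system is inconsistent.

Unsatisfiable — no assignment works.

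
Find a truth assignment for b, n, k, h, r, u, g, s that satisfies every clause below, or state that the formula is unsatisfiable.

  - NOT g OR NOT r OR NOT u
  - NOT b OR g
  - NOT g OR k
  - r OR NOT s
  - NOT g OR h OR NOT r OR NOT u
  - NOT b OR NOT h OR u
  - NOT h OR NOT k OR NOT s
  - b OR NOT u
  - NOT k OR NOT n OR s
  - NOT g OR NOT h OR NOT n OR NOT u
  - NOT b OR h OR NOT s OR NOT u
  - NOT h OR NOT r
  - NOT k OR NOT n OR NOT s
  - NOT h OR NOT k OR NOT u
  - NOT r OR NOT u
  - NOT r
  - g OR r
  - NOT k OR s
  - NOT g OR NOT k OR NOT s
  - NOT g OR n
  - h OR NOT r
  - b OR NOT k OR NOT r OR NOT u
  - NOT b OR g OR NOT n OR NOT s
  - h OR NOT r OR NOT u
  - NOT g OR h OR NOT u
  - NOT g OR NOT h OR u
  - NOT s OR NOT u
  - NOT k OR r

Case r = True:
  Clause (NOT r) is falsified — contradiction.
Case r = False:
  (r OR NOT s) forces s = False.
  (g OR r) forces g = True.
  (NOT g OR k) forces k = True.
  Clause (NOT k OR s) is falsified — contradiction.
Both cases fail, so the formula is unsatisfiable.

Unsatisfiable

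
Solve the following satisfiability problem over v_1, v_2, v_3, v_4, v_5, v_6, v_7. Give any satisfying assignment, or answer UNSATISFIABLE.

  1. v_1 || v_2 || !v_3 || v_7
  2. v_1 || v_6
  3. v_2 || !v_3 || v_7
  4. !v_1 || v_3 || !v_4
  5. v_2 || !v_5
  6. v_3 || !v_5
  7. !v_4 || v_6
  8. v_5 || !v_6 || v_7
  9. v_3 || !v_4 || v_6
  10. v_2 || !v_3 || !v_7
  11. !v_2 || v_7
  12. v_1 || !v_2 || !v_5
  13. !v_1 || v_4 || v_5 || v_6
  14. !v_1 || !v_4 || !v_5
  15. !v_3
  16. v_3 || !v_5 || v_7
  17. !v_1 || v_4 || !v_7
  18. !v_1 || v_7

v_1 = False, v_2 = True, v_3 = False, v_4 = False, v_5 = False, v_6 = True, v_7 = True

Unit clause (!v_3) forces v_3 = False.
In (v_3 || !v_5) only !v_5 is left, so v_5 = False.
Try v_1 = True:
  (!v_1 || v_3 || !v_4) forces v_4 = False.
  (!v_1 || v_4 || v_5 || v_6) forces v_6 = True.
  (v_5 || !v_6 || v_7) forces v_7 = True.
  clause (!v_1 || v_4 || !v_7) is falsified — backtrack.
So v_1 = False.
  then (v_1 || v_6) forces v_6 = True.
  then (v_5 || !v_6 || v_7) forces v_7 = True.
Set v_2 = True.
Set v_4 = False.
All clauses satisfied.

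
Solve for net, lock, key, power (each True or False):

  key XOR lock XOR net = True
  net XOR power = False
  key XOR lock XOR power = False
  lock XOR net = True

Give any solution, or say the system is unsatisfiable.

Adding constraints 1, 2, 3 mod 2: every variable appears an even number of times on the left, so the left side is 0.
But the right sides sum to 1 (mod 2). 0 ≠ 1 — the system is inconsistent.

No satisfying assignment exists.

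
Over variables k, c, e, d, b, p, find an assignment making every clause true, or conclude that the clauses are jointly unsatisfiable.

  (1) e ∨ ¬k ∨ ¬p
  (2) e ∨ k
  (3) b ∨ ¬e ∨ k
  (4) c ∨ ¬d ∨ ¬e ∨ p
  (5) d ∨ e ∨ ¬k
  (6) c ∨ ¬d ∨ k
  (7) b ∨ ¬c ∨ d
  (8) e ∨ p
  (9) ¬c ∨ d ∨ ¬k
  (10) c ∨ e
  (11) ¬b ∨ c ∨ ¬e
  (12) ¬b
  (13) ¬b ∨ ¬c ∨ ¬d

k = True; c = False; e = True; d = False; b = False; p = False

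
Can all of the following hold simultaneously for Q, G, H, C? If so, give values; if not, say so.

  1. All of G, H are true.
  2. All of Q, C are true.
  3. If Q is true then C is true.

Q: True; G: True; H: True; C: True

  (1) {G, H}: all 2 true ✓
  (2) {Q, C}: all 2 true ✓
  (3) Q=T ⇒ C: T ✓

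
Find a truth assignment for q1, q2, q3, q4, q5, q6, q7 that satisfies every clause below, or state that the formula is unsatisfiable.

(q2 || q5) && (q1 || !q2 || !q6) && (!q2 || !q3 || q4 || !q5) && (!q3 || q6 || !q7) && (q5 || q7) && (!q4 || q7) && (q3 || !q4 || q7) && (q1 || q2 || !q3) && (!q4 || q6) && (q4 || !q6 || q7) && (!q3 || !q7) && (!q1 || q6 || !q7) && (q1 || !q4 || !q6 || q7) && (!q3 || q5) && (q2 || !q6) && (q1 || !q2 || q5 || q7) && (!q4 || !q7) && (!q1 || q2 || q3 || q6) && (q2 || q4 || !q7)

Set q1 = False.
Set q2 = False.
  then (q2 || q5) forces q5 = True.
  then (q1 || q2 || !q3) forces q3 = False.
  then (q2 || !q6) forces q6 = False.
  then (!q4 || q6) forces q4 = False.
  then (q2 || q4 || !q7) forces q7 = False.
All clauses satisfied.

q1=F, q2=F, q3=F, q4=F, q5=T, q6=F, q7=F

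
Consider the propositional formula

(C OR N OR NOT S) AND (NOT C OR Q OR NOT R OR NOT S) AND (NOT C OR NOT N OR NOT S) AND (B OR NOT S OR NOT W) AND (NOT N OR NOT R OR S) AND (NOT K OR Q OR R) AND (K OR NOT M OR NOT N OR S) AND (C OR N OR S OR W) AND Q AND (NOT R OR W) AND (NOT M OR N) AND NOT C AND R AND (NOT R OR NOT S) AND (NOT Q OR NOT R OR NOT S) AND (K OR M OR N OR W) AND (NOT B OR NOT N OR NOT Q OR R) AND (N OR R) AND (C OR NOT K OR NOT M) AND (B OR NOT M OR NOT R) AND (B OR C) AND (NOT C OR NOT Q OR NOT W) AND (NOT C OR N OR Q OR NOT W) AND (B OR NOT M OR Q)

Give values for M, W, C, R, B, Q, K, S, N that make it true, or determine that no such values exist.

Unit clause (Q) forces Q = True.
Unit clause (NOT C) forces C = False.
Unit clause (R) forces R = True.
In (NOT R OR NOT S) only NOT S is left, so S = False.
In (B OR C) only B is left, so B = True.
In (NOT N OR NOT R OR S) only NOT N is left, so N = False.
In (C OR N OR S OR W) only W is left, so W = True.
In (NOT M OR N) only NOT M is left, so M = False.
Set K = True.
All clauses satisfied.

M: False; W: True; C: False; R: True; B: True; Q: True; K: True; S: False; N: False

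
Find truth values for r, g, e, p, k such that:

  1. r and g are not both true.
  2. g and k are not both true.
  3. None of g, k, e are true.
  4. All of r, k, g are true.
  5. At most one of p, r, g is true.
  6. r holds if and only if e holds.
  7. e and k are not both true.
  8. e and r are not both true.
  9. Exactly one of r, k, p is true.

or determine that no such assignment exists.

Case g = True:
  Constraint (3) is violated (g=T) — contradiction.
Case g = False:
  Constraint (4) is violated (g=F) — contradiction.
Both cases fail — unsatisfiable.

No satisfying assignment exists.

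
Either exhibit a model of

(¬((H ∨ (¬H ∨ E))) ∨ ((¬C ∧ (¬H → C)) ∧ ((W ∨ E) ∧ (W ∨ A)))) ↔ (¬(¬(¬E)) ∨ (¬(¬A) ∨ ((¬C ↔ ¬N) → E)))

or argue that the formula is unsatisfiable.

A=T, H=T, W=T, E=F, C=F, N=T

  (¬((H ∨ (¬H ∨ E))) ∨ ((¬C ∧ (¬H → C)) ∧ ((W ∨ E) ∧ (W ∨ A)))) ↔ (¬(¬(¬E)) ∨ (¬(¬A) ∨ ((¬C ↔ ¬N) → E))) = True
    ¬((H ∨ (¬H ∨ E))) ∨ ((¬C ∧ (¬H → C)) ∧ ((W ∨ E) ∧ (W ∨ A))) = True
      ¬((H ∨ (¬H ∨ E))) = False
        H ∨ (¬H ∨ E) = True
          ¬H ∨ E = False
            ¬H = False
      (¬C ∧ (¬H → C)) ∧ ((W ∨ E) ∧ (W ∨ A)) = True
        ¬C ∧ (¬H → C) = True
          ¬C = True
          ¬H → C = True
            ¬H = False
        (W ∨ E) ∧ (W ∨ A) = True
          W ∨ E = True
          W ∨ A = True
    ¬(¬(¬E)) ∨ (¬(¬A) ∨ ((¬C ↔ ¬N) → E)) = True
      ¬(¬(¬E)) = True
        ¬(¬E) = False
          ¬E = True
      ¬(¬A) ∨ ((¬C ↔ ¬N) → E) = True
        ¬(¬A) = True
          ¬A = False
        (¬C ↔ ¬N) → E = True
          ¬C ↔ ¬N = False
            ¬C = True
            ¬N = False
The formula evaluates to True.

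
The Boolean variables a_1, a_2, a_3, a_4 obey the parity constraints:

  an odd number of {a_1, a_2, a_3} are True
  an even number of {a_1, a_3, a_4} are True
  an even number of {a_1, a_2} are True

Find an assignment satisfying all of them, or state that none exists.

a_1 = True; a_2 = True; a_3 = True; a_4 = False

{a_1, a_2, a_3}: 3 true → odd ✓
{a_1, a_3, a_4}: 2 true → even ✓
{a_1, a_2}: 2 true → even ✓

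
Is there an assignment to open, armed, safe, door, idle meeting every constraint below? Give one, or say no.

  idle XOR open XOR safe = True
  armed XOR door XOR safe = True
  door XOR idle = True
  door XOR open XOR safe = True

Adding constraints 1, 3, 4 mod 2: every variable appears an even number of times on the left, so the left side is 0.
But the right sides sum to 1 (mod 2). 0 ≠ 1 — the system is inconsistent.

Unsatisfiable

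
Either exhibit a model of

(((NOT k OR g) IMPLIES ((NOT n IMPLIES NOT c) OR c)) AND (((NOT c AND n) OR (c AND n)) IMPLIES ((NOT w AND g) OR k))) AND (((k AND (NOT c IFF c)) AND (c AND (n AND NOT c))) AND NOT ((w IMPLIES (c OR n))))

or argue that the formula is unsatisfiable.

Unsatisfiable

The conjunct NOT c IFF c is unsatisfiable on its own:
  c=F: evaluates to False.
  c=T: evaluates to False.
So the whole conjunction is unsatisfiable.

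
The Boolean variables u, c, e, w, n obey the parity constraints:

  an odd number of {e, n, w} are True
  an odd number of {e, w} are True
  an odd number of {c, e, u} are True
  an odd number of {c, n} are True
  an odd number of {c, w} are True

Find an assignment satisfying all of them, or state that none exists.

u=T, c=T, e=T, w=F, n=F

{e, n, w}: 1 true → odd ✓
{e, w}: 1 true → odd ✓
{c, e, u}: 3 true → odd ✓
{c, n}: 1 true → odd ✓
{c, w}: 1 true → odd ✓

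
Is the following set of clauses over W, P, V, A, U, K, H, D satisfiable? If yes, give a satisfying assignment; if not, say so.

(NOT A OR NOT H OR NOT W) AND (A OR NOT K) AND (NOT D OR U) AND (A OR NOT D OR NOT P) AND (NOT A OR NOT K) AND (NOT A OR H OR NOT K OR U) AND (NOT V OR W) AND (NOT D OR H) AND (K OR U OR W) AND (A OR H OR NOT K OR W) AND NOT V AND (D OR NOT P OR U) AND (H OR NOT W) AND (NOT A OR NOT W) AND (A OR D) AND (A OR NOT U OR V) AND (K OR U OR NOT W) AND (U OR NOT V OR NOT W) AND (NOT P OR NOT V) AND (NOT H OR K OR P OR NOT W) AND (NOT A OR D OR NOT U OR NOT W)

Unit clause (NOT V) forces V = False.
Set W = False.
Set P = False.
Try A = False:
  (A OR NOT K) forces K = False.
  (K OR U OR W) forces U = True.
  clause (A OR NOT U OR V) is falsified — backtrack.
So A = True.
  then (NOT A OR NOT K) forces K = False.
  then (K OR U OR W) forces U = True.
Set H = True.
Set D = True.
All clauses satisfied.

W = False, P = False, V = False, A = True, U = True, K = False, H = True, D = True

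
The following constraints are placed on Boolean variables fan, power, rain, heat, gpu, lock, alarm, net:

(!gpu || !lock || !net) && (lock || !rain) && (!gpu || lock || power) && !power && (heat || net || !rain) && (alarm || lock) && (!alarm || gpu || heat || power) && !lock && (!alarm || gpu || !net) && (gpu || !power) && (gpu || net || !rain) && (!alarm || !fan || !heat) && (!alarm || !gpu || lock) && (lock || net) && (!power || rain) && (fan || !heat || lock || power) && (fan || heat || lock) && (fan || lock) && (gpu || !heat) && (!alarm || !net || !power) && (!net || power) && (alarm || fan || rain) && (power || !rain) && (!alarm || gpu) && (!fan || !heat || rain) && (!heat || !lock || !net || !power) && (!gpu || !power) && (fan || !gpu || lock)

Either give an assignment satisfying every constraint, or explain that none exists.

Case net = True:
  (!power) forces power = False.
  Clause (!net || power) is falsified — contradiction.
Case net = False:
  (!power) forces power = False.
  (!lock) forces lock = False.
  Clause (lock || net) is falsified — contradiction.
Both cases fail, so the formula is unsatisfiable.

Unsatisfiable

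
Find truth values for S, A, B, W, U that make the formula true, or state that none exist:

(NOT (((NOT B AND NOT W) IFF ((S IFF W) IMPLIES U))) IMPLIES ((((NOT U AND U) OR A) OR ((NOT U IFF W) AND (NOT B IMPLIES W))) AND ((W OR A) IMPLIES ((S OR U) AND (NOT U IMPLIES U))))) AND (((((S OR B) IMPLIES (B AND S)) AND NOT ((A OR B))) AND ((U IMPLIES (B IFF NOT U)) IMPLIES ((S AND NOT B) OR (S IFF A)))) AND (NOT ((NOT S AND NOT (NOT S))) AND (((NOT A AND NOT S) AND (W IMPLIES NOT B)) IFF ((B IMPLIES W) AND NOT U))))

Unsatisfiable — no assignment works.

Case B = True: the conjunct NOT ((A OR B)) becomes NOT ((A OR True)) = False.
Case B = False: the formula simplifies to (NOT ((NOT W IFF ((S IFF W) IMPLIES U))) IMPLIES ((((NOT U AND U) OR A) OR ((NOT U IFF W) AND W)) AND ((W OR A) IMPLIES ((S OR U) AND (NOT U IMPLIES U))))) AND (((NOT S AND NOT A) AND ((U IMPLIES U) IMPLIES (S OR (S IFF A)))) AND (NOT ((NOT S AND NOT (NOT S))) AND ((NOT A AND NOT S) IFF NOT U))).
  S = True: the conjunct NOT S is False.
  S = False: simplifies to (NOT ((NOT W IFF (NOT W IMPLIES U))) IMPLIES ((((NOT U AND U) OR A) OR ((NOT U IFF W) AND W)) AND ((W OR A) IMPLIES (U AND (NOT U IMPLIES U))))) AND ((NOT A AND ((U IMPLIES U) IMPLIES NOT A)) AND (NOT A IFF NOT U)).
    A = True: the conjunct NOT A is False.
    A = False: simplifies to (NOT ((NOT W IFF (NOT W IMPLIES U))) IMPLIES (((NOT U AND U) OR ((NOT U IFF W) AND W)) AND (W IMPLIES (U AND (NOT U IMPLIES U))))) AND NOT U.
      U = True: the conjunct NOT U is False.
      U = False: simplifies to NOT ((NOT W IFF W)) IMPLIES ((W AND W) AND NOT W).
        W = True: this becomes NOT False IMPLIES (True AND False) = False.
        W = False: this becomes NOT False IMPLIES (False AND True) = False.
Both cases fail — unsatisfiable.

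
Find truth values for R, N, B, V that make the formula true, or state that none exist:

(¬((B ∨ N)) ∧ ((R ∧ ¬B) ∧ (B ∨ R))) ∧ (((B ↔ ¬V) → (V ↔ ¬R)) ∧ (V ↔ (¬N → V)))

R: True, N: False, B: False, V: False

  ¬((B ∨ N)) ∧ ((R ∧ ¬B) ∧ (B ∨ R)) = True
    ¬((B ∨ N)) = True
      B ∨ N = False
    (R ∧ ¬B) ∧ (B ∨ R) = True
      R ∧ ¬B = True
        ¬B = True
      B ∨ R = True
  ((B ↔ ¬V) → (V ↔ ¬R)) ∧ (V ↔ (¬N → V)) = True
    (B ↔ ¬V) → (V ↔ ¬R) = True
      B ↔ ¬V = False
        ¬V = True
      V ↔ ¬R = True
        ¬R = False
    V ↔ (¬N → V) = True
      ¬N → V = False
        ¬N = True
Both conjuncts True, so the formula holds.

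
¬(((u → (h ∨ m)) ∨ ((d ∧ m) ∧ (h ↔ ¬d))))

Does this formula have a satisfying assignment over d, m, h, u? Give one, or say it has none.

d = False, m = False, h = False, u = True

  ¬(((u → (h ∨ m)) ∨ ((d ∧ m) ∧ (h ↔ ¬d)))) = True
    (u → (h ∨ m)) ∨ ((d ∧ m) ∧ (h ↔ ¬d)) = False
      u → (h ∨ m) = False
        h ∨ m = False
      (d ∧ m) ∧ (h ↔ ¬d) = False
        d ∧ m = False
        h ↔ ¬d = False
          ¬d = True
The formula evaluates to True.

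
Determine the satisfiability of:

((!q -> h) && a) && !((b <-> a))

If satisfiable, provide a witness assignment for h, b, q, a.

h: True, b: False, q: False, a: True

  (!q -> h) && a = True
    !q -> h = True
      !q = True
  !((b <-> a)) = True
    b <-> a = False
Both conjuncts True, so the formula holds.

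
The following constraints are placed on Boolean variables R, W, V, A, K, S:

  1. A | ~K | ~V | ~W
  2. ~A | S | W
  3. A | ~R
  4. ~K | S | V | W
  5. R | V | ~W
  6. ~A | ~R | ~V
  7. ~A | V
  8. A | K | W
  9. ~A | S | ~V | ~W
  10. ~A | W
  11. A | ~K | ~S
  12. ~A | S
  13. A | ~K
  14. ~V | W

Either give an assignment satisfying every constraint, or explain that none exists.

Try R = True:
  (A | ~R) forces A = True.
  (~A | ~R | ~V) forces V = False.
  clause (~A | V) is falsified — backtrack.
So R = False.
Try W = False:
  (~A | W) forces A = False.
  (A | K | W) forces K = True.
  clause (A | ~K) is falsified — backtrack.
So W = True.
  then (R | V | ~W) forces V = True.
Set A = True.
  then (~A | S | ~V | ~W) forces S = True.
Set K = True.
All clauses satisfied.

R: False, W: True, V: True, A: True, K: True, S: True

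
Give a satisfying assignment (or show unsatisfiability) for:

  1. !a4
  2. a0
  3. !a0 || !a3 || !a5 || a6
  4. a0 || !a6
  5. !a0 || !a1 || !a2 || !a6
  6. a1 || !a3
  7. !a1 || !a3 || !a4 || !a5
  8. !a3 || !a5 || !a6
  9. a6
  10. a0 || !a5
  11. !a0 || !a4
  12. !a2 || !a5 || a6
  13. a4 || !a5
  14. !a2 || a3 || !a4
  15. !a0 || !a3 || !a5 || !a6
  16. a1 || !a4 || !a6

Unit clause (!a4) forces a4 = False.
Unit clause (a0) forces a0 = True.
Unit clause (a6) forces a6 = True.
In (a4 || !a5) only !a5 is left, so a5 = False.
Set a1 = False.
  then (a1 || !a3) forces a3 = False.
Set a2 = False.
All clauses satisfied.

a0 = True; a1 = False; a2 = False; a3 = False; a4 = False; a5 = False; a6 = True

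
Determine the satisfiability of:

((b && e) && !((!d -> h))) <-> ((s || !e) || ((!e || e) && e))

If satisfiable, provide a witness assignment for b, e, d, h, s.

b = True, e = True, d = False, h = False, s = True

  ((b && e) && !((!d -> h))) <-> ((s || !e) || ((!e || e) && e)) = True
    (b && e) && !((!d -> h)) = True
      b && e = True
      !((!d -> h)) = True
        !d -> h = False
          !d = True
    (s || !e) || ((!e || e) && e) = True
      s || !e = True
        !e = False
      (!e || e) && e = True
        !e || e = True
          !e = False
The formula evaluates to True.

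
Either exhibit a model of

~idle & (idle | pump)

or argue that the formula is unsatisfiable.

pump = True; idle = False

  ~idle = True
  idle | pump = True
Both conjuncts True, so the formula holds.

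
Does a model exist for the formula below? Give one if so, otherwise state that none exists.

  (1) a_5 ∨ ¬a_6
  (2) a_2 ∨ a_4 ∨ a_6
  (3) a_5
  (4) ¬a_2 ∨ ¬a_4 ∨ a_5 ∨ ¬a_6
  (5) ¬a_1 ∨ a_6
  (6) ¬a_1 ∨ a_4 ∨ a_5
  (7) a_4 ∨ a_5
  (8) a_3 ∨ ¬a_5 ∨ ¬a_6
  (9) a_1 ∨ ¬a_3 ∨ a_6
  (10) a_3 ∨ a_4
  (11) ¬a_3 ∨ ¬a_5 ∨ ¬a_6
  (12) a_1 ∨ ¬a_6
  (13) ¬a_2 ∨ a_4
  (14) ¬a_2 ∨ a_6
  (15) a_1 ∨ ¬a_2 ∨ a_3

Unit clause (a_5) forces a_5 = True.
Try a_1 = True:
  (¬a_1 ∨ a_6) forces a_6 = True.
  (a_3 ∨ ¬a_5 ∨ ¬a_6) forces a_3 = True.
  clause (¬a_3 ∨ ¬a_5 ∨ ¬a_6) is falsified — backtrack.
So a_1 = False.
  then (a_1 ∨ ¬a_6) forces a_6 = False.
  then (¬a_2 ∨ a_6) forces a_2 = False.
  then (a_2 ∨ a_4 ∨ a_6) forces a_4 = True.
  then (a_1 ∨ ¬a_3 ∨ a_6) forces a_3 = False.
All clauses satisfied.

a_1 = False, a_2 = False, a_3 = False, a_4 = True, a_5 = True, a_6 = False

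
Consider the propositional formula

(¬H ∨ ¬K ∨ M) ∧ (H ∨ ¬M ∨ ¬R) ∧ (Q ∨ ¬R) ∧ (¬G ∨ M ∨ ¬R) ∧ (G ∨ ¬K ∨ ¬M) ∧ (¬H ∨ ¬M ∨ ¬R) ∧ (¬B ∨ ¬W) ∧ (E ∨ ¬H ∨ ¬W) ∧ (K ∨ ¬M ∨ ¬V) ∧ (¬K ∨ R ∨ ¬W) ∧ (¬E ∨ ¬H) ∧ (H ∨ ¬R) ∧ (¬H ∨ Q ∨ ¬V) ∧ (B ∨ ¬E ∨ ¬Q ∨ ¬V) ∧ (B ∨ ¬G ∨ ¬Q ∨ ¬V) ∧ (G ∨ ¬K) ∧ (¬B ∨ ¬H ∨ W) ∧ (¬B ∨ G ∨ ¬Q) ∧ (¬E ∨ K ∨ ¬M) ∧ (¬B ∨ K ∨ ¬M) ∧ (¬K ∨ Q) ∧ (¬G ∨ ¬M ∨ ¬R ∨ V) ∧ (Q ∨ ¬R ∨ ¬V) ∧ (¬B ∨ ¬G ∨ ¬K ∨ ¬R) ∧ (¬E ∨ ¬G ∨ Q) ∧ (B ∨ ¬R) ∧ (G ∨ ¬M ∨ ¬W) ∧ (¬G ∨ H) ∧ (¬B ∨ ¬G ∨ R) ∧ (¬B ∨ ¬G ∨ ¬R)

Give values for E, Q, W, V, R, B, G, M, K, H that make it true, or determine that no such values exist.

E=T; Q=T; W=T; V=F; R=F; B=F; G=F; M=F; K=F; H=F

Set E = True.
  then (¬E ∨ ¬H) forces H = False.
  then (H ∨ ¬R) forces R = False.
  then (¬G ∨ H) forces G = False.
  then (G ∨ ¬K) forces K = False.
  then (¬E ∨ K ∨ ¬M) forces M = False.
Set Q = True.
  then (¬B ∨ G ∨ ¬Q) forces B = False.
  then (B ∨ ¬E ∨ ¬Q ∨ ¬V) forces V = False.
Set W = True.
All clauses satisfied.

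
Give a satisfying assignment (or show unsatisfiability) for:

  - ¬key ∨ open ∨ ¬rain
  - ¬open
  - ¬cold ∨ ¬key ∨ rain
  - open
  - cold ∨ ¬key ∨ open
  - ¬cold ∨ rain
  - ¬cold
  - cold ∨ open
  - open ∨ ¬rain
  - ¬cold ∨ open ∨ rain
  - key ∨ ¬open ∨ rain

UNSATISFIABLE

Case open = True:
  Clause (¬open) is falsified — contradiction.
Case open = False:
  Clause (open) is falsified — contradiction.
Both cases fail, so the formula is unsatisfiable.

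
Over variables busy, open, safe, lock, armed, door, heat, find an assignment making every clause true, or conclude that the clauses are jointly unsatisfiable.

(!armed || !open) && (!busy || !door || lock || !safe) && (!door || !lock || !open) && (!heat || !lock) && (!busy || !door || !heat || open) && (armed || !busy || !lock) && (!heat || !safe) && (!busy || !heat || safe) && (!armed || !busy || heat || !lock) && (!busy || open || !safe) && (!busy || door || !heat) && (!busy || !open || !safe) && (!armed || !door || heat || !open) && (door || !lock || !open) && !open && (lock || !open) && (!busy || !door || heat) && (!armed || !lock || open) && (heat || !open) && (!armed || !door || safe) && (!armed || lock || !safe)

busy = False, open = False, safe = True, lock = False, armed = False, door = False, heat = False

Unit clause (!open) forces open = False.
Set busy = False.
Set safe = True.
  then (!heat || !safe) forces heat = False.
Set lock = False.
  then (!armed || lock || !safe) forces armed = False.
Set door = False.
All clauses satisfied.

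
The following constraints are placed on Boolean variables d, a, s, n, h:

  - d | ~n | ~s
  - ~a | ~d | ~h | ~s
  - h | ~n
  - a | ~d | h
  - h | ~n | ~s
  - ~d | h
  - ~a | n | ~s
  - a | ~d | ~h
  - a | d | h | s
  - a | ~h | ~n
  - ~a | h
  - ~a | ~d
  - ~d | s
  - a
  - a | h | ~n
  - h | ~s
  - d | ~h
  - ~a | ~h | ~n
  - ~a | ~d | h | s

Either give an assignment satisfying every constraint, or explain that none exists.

Unsatisfiable

Case a = True:
  (~a | h) forces h = True.
  (~a | ~d) forces d = False.
  Clause (d | ~h) is falsified — contradiction.
Case a = False:
  Clause (a) is falsified — contradiction.
Both cases fail, so the formula is unsatisfiable.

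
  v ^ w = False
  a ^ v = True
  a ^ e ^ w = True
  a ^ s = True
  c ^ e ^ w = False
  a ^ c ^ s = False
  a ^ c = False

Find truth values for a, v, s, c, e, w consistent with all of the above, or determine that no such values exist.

The formula is unsatisfiable.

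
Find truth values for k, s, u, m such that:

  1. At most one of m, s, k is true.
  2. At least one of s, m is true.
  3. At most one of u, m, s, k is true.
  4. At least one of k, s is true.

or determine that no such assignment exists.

k = False, s = True, u = False, m = False

  (1) {m, s, k}: 1 true — at most one ✓
  (2) {s, m}: 1 true — at least one ✓
  (3) {u, m, s, k}: 1 true — at most one ✓
  (4) {k, s}: 1 true — at least one ✓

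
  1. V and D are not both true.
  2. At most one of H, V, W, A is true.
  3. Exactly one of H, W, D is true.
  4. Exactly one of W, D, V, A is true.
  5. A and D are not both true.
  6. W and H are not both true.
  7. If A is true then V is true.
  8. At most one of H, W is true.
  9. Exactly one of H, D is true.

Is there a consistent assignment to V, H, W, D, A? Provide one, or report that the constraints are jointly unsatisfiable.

V = False, H = False, W = False, D = True, A = False

  (1) V=F, D=T — not both ✓
  (2) {H, V, W, A}: 0 true — at most one ✓
  (3) {H, W, D}: 1 true — exactly one ✓
  (4) {W, D, V, A}: 1 true — exactly one ✓
  (5) A=F, D=T — not both ✓
  (6) W=F, H=F — not both ✓
  (7) A=F ⇒ V: vacuous ✓
  (8) {H, W}: 0 true — at most one ✓
  (9) {H, D}: 1 true — exactly one ✓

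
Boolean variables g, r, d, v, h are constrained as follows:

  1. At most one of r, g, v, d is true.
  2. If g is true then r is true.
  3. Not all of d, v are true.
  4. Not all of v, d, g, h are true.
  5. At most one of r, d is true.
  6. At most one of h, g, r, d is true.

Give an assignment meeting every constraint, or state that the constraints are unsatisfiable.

g = False; r = False; d = False; v = False; h = False

  (1) {r, g, v, d}: 0 true — at most one ✓
  (2) g=F ⇒ r: vacuous ✓
  (3) {d, v}: 0/2 true — not all ✓
  (4) {v, d, g, h}: 0/4 true — not all ✓
  (5) {r, d}: 0 true — at most one ✓
  (6) {h, g, r, d}: 0 true — at most one ✓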